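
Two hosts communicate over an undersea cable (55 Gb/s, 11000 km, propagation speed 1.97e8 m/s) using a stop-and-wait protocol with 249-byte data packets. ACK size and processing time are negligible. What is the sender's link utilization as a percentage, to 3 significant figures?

0.0000324 %

t_tx = L/R = 1992/55000000000 = 3.62182e-08 s.
t_prop = 11000000/197000000 = 0.0558376 s; RTT = 0.111675 s.
Cycle = t_tx + RTT = 0.111675 s.
Utilization = t_tx / cycle = 3.62182e-08/0.111675 = 0.0000324 %.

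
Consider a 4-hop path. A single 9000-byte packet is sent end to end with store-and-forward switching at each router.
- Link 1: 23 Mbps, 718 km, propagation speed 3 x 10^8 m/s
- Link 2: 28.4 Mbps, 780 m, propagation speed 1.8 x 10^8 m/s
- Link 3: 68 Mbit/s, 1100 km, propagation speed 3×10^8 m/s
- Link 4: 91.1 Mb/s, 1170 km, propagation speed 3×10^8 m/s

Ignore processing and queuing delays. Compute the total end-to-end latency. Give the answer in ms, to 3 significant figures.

L = 9000 × 8 = 72000 bits.
Transmission delays (L/R per hop): 3.13043, 2.53521, 1.05882, 0.79034 ms; sum = 7.51481 ms.
Propagation delays (d/s per hop): 2.39333, 0.00433333, 3.66667, 3.9 ms; sum = 9.96433 ms.
End-to-end = 17.5 ms.

17.5 ms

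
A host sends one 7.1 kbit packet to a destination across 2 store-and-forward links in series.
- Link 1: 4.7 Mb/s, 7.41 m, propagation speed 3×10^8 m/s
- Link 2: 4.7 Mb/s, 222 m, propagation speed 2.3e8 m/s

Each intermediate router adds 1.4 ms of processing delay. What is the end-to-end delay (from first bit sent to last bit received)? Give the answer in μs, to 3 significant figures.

L = 7100 bits.
Transmission delay per hop = L/R = 7100/4700000 = 1510.64 μs; 2 hops → 3021.28 μs.
Propagation delays (d/s per hop): 0.0247, 0.965217 μs; sum = 0.989917 μs.
Processing at 1 router(s): 1 × 1.4 ms = 1400 μs.
End-to-end = 4420 μs.

4420 μs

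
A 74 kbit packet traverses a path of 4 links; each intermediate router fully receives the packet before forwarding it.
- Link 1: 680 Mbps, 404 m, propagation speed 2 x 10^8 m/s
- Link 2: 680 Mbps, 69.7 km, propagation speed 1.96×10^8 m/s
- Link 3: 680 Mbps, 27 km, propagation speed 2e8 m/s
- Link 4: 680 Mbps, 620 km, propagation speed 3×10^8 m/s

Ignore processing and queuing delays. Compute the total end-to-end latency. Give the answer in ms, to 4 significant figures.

L = 74000 bits.
Transmission delay per hop = L/R = 74000/680000000 = 0.108824 ms; 4 hops → 0.435294 ms.
Propagation delays (d/s per hop): 0.00202, 0.355612, 0.135, 2.06667 ms; sum = 2.5593 ms.
End-to-end = 2.995 ms.

2.995 ms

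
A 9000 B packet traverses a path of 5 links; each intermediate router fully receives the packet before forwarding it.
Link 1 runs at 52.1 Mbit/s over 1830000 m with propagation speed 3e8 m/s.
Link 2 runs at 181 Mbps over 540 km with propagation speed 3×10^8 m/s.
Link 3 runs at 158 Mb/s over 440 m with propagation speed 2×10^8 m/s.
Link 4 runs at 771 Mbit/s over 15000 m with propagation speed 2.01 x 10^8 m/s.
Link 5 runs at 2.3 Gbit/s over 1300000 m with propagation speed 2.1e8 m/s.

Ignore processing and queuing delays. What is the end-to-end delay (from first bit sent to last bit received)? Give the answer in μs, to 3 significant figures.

16500 μs

L = 9000 × 8 = 72000 bits.
Transmission delays (L/R per hop): 1381.96, 397.79, 455.696, 93.3852, 31.3043 μs; sum = 2360.13 μs.
Propagation delays (d/s per hop): 6100, 1800, 2.2, 74.6269, 6190.48 μs; sum = 14167.3 μs.
End-to-end = 16500 μs.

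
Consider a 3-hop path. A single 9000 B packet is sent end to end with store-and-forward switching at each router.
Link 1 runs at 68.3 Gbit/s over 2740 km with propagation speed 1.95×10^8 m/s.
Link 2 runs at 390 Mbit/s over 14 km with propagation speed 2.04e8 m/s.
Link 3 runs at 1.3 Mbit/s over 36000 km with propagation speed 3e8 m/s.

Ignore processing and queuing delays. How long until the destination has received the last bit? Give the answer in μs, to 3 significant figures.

190000 μs

L = 9000 × 8 = 72000 bits.
Transmission delays (L/R per hop): 1.05417, 184.615, 55384.6 μs; sum = 55570.3 μs.
Propagation delays (d/s per hop): 14051.3, 68.6275, 120000 μs; sum = 134120 μs.
End-to-end = 190000 μs.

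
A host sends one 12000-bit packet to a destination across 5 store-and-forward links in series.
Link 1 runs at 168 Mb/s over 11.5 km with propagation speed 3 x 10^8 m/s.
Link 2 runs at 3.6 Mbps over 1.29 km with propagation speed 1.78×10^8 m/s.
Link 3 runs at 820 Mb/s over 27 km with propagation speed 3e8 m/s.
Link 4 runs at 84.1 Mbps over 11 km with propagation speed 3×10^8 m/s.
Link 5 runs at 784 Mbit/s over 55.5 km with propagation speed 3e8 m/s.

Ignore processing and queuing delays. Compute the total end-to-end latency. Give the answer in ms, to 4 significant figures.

Transmission delays (L/R per hop): 0.0714286, 3.33333, 0.0146341, 0.142687, 0.0153061 ms; sum = 3.57739 ms.
Propagation delays (d/s per hop): 0.0383333, 0.00724719, 0.09, 0.0366667, 0.185 ms; sum = 0.357247 ms.
End-to-end = 3.935 ms.

3.935 ms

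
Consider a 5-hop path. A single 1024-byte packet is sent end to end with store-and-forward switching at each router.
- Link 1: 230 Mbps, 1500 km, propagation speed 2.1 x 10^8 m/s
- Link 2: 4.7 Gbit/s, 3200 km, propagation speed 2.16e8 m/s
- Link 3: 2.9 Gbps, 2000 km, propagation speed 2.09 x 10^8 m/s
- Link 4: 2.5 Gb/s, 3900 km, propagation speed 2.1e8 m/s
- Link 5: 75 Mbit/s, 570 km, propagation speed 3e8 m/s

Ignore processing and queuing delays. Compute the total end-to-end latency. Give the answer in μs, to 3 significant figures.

L = 1024 × 8 = 8192 bits.
Transmission delays (L/R per hop): 35.6174, 1.74298, 2.82483, 3.2768, 109.227 μs; sum = 152.689 μs.
Propagation delays (d/s per hop): 7142.86, 14814.8, 9569.38, 18571.4, 1900 μs; sum = 51998.5 μs.
End-to-end = 52200 μs.

52200 μs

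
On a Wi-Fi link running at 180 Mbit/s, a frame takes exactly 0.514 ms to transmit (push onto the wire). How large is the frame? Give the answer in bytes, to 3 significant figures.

L = R × t_tx = 180000000 b/s × 0.000514 s = 92520 bits.
In bytes: 92520 / 8 = 11600 bytes.

11600 bytes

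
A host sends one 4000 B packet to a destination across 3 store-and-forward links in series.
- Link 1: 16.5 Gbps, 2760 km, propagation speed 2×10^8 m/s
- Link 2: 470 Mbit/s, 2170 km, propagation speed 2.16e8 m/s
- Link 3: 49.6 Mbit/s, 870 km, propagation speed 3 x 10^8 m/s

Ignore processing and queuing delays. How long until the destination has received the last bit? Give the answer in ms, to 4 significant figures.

L = 4000 × 8 = 32000 bits.
Transmission delays (L/R per hop): 0.00193939, 0.0680851, 0.645161 ms; sum = 0.715186 ms.
Propagation delays (d/s per hop): 13.8, 10.0463, 2.9 ms; sum = 26.7463 ms.
End-to-end = 27.46 ms.

27.46 ms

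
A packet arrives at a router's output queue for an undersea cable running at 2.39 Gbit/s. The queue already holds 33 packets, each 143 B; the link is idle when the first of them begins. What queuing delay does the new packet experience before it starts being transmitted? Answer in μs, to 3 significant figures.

15.8 μs

Each queued packet: L/R = 1144/2390000000 = 0.478661 μs.
33 queued → 15.7958 μs.
Queuing delay = 15.8 μs.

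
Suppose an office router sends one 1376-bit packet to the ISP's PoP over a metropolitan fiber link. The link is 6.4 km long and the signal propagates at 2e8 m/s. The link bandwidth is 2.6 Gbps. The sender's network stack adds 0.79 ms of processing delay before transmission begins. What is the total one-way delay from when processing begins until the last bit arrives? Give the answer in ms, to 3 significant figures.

0.823 ms

Transmission delay = L/R = 1376 / 2600000000 = 0.000529231 ms.
Propagation delay = d/s = 6400 m / 200000000 m/s = 0.032 ms.
Plus processing delay 0.79 ms = 0.79 ms.
Total = 0.823 ms.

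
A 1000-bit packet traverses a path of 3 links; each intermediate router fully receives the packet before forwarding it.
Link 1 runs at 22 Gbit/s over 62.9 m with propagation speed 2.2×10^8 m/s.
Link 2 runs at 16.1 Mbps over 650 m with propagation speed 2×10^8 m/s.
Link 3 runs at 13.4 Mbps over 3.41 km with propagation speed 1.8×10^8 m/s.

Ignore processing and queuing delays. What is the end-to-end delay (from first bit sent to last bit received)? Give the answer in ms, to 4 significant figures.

0.1593 ms

Transmission delays (L/R per hop): 4.54545e-05, 0.0621118, 0.0746269 ms; sum = 0.136784 ms.
Propagation delays (d/s per hop): 0.000285909, 0.00325, 0.0189444 ms; sum = 0.0224804 ms.
End-to-end = 0.1593 ms.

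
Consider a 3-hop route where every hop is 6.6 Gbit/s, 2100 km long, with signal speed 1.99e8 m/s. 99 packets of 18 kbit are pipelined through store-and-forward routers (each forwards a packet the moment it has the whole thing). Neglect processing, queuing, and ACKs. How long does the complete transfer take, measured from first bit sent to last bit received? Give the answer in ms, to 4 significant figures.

31.93 ms

Per-hop transmission t_tx = L/R = 18000/6600000000 = 0.00272727 ms.
Per-hop propagation t_prop = 2100000/199000000 = 10.5528 ms.
Pipeline fill: first packet needs 3·t_tx to clear all hops; remaining 98 packets each add one t_tx.
Total = (3+99-1)·t_tx + 3·t_prop = 101·0.00272727 + 3·10.5528 = 31.93 ms.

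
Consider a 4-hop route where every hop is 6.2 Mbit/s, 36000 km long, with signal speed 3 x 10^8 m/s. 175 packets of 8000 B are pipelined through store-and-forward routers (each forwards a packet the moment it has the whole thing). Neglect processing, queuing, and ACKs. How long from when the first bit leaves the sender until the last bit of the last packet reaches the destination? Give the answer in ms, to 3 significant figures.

Per-hop transmission t_tx = L/R = 64000/6200000 = 10.3226 ms.
Per-hop propagation t_prop = 36000000/300000000 = 120 ms.
Pipeline fill: first packet needs 4·t_tx to clear all hops; remaining 174 packets each add one t_tx.
Total = (4+175-1)·t_tx + 4·t_prop = 178·10.3226 + 4·120 = 2320 ms.

2320 ms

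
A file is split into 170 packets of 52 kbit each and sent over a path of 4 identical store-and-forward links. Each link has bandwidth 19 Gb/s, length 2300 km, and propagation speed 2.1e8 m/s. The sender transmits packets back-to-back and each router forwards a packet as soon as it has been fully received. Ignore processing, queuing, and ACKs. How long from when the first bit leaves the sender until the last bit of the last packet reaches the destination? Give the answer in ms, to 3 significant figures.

Per-hop transmission t_tx = L/R = 52000/19000000000 = 0.00273684 ms.
Per-hop propagation t_prop = 2300000/210000000 = 10.9524 ms.
Pipeline fill: first packet needs 4·t_tx to clear all hops; remaining 169 packets each add one t_tx.
Total = (4+170-1)·t_tx + 4·t_prop = 173·0.00273684 + 4·10.9524 = 44.3 ms.

44.3 ms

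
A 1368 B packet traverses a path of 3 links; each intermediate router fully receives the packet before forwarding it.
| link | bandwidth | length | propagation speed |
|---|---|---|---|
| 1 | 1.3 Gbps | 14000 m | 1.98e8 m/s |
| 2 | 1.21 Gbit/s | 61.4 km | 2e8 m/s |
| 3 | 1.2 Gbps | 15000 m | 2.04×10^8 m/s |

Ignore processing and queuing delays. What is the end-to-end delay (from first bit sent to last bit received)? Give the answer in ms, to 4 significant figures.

L = 1368 × 8 = 10944 bits.
Transmission delays (L/R per hop): 0.00841846, 0.00904463, 0.00912 ms; sum = 0.0265831 ms.
Propagation delays (d/s per hop): 0.0707071, 0.307, 0.0735294 ms; sum = 0.451236 ms.
End-to-end = 0.4778 ms.

0.4778 ms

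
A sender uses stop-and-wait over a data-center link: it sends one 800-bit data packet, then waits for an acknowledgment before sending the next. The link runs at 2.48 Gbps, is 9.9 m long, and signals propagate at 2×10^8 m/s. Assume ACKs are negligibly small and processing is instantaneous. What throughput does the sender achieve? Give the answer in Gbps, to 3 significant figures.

t_tx = L/R = 800/2480000000 = 3.22581e-07 s.
t_prop = 9.9/200000000 = 4.95e-08 s; RTT = 9.9e-08 s.
Cycle = t_tx + RTT = 4.21581e-07 s.
Throughput = L / cycle = 800 / 4.21581e-07 = 1.90 Gbps.

1.90 Gbps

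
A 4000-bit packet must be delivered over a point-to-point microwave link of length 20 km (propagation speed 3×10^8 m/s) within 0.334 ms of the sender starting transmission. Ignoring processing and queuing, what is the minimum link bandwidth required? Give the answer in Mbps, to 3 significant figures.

Propagation delay = 20000 / 300000000 = 0.0666667 ms.
Transmission budget = 0.334 − 0.0666667 = 0.267333 ms.
R ≥ L / t_tx = 4000 bits / 0.000267333 s = 15.0 Mbps.

15.0 Mbps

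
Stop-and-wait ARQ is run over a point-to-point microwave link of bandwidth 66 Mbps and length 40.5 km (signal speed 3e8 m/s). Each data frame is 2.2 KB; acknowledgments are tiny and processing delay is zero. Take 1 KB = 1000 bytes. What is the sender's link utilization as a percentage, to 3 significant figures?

49.7 %

t_tx = L/R = 17600/66000000 = 0.000266667 s.
t_prop = 40500/300000000 = 0.000135 s; RTT = 0.00027 s.
Cycle = t_tx + RTT = 0.000536667 s.
Utilization = t_tx / cycle = 0.000266667/0.000536667 = 49.7 %.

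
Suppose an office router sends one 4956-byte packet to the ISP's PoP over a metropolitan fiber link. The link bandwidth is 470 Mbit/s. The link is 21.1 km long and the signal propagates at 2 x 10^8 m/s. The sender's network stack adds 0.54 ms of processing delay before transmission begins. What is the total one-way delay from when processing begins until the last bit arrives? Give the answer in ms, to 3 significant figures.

L = 4956 × 8 = 39648 bits.
Transmission delay = L/R = 39648 / 470000000 = 0.0843574 ms.
Propagation delay = d/s = 21100 m / 200000000 m/s = 0.1055 ms.
Plus processing delay 0.54 ms = 0.54 ms.
Total = 0.730 ms.

0.730 ms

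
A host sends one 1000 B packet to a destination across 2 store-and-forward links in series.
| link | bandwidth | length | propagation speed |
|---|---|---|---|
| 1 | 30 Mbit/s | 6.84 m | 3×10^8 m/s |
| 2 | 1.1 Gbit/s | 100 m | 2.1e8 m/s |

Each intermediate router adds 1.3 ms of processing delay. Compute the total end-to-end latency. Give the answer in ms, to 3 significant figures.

L = 1000 × 8 = 8000 bits.
Transmission delays (L/R per hop): 0.266667, 0.00727273 ms; sum = 0.273939 ms.
Propagation delays (d/s per hop): 2.28e-05, 0.00047619 ms; sum = 0.00049899 ms.
Processing at 1 router(s): 1 × 1.3 ms = 1.3 ms.
End-to-end = 1.57 ms.

1.57 ms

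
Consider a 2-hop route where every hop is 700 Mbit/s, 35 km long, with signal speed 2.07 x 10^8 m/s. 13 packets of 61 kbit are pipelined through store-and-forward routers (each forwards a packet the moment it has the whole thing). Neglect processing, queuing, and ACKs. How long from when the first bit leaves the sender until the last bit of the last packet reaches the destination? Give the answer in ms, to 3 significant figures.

Per-hop transmission t_tx = L/R = 61000/700000000 = 0.0871429 ms.
Per-hop propagation t_prop = 35000/2.07e+08 = 0.169082 ms.
Pipeline fill: first packet needs 2·t_tx to clear all hops; remaining 12 packets each add one t_tx.
Total = (2+13-1)·t_tx + 2·t_prop = 14·0.0871429 + 2·0.169082 = 1.56 ms.

1.56 ms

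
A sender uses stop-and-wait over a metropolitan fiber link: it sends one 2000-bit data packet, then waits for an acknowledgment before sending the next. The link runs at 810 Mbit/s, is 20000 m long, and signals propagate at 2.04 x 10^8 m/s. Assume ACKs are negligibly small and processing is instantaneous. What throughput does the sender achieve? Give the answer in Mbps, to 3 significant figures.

10.1 Mbps

t_tx = L/R = 2000/810000000 = 2.46914e-06 s.
t_prop = 20000/204000000 = 9.80392e-05 s; RTT = 0.000196078 s.
Cycle = t_tx + RTT = 0.000198548 s.
Throughput = L / cycle = 2000 / 0.000198548 = 10.1 Mbps.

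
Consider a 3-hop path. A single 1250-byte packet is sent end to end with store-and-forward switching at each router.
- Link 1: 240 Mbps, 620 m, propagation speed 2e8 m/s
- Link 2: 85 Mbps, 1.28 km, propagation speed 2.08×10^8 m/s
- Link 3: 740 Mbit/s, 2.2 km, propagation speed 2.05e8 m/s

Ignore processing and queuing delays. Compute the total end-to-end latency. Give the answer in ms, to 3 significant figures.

L = 1250 × 8 = 10000 bits.
Transmission delays (L/R per hop): 0.0416667, 0.117647, 0.0135135 ms; sum = 0.172827 ms.
Propagation delays (d/s per hop): 0.0031, 0.00615385, 0.0107317 ms; sum = 0.0199856 ms.
End-to-end = 0.193 ms.

0.193 ms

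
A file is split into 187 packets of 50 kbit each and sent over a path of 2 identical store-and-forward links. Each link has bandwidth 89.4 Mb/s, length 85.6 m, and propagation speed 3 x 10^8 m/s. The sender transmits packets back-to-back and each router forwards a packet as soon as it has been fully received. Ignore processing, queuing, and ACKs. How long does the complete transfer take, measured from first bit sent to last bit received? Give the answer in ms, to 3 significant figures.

105 ms

Per-hop transmission t_tx = L/R = 50000/89400000 = 0.559284 ms.
Per-hop propagation t_prop = 85.6/300000000 = 0.000285333 ms.
Pipeline fill: first packet needs 2·t_tx to clear all hops; remaining 186 packets each add one t_tx.
Total = (2+187-1)·t_tx + 2·t_prop = 188·0.559284 + 2·0.000285333 = 105 ms.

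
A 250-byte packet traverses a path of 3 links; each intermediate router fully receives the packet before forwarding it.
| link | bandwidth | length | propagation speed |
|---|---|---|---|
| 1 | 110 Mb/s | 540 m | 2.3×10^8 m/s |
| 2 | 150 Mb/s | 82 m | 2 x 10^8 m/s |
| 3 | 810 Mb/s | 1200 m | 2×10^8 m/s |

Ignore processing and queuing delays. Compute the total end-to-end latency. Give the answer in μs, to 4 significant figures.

L = 250 × 8 = 2000 bits.
Transmission delays (L/R per hop): 18.1818, 13.3333, 2.46914 μs; sum = 33.9843 μs.
Propagation delays (d/s per hop): 2.34783, 0.41, 6 μs; sum = 8.75783 μs.
End-to-end = 42.74 μs.

42.74 μs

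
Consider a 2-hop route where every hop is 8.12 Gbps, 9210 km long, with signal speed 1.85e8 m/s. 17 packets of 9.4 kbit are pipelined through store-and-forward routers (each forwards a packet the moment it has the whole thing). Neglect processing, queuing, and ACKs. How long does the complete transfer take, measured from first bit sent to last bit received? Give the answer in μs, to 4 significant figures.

99590 μs

Per-hop transmission t_tx = L/R = 9400/8.12e+09 = 1.15764 μs.
Per-hop propagation t_prop = 9210000/185000000 = 49783.8 μs.
Pipeline fill: first packet needs 2·t_tx to clear all hops; remaining 16 packets each add one t_tx.
Total = (2+17-1)·t_tx + 2·t_prop = 18·1.15764 + 2·49783.8 = 99590 μs.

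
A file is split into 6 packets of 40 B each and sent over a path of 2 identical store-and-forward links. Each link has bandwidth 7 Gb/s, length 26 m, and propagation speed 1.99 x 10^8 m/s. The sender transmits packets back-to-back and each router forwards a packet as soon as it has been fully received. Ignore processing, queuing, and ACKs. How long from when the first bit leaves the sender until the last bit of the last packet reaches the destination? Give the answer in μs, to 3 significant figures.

Per-hop transmission t_tx = L/R = 320/7000000000 = 0.0457143 μs.
Per-hop propagation t_prop = 26/199000000 = 0.130653 μs.
Pipeline fill: first packet needs 2·t_tx to clear all hops; remaining 5 packets each add one t_tx.
Total = (2+6-1)·t_tx + 2·t_prop = 7·0.0457143 + 2·0.130653 = 0.581 μs.

0.581 μs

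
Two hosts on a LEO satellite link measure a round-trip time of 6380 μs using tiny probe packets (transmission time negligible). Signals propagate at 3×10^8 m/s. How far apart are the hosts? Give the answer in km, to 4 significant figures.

One-way propagation = RTT/2 = 3190 μs.
d = s × t = 300000000 × 0.00319 = 957.0 km.

957.0 km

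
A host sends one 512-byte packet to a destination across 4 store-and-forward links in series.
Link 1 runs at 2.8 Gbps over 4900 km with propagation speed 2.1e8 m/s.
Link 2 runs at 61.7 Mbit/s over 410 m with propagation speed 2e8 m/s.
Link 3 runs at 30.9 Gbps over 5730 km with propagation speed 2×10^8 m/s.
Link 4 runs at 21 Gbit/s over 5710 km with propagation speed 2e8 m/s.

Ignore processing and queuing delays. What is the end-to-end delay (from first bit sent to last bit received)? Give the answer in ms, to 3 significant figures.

L = 512 × 8 = 4096 bits.
Transmission delays (L/R per hop): 0.00146286, 0.0663857, 0.000132557, 0.000195048 ms; sum = 0.0681762 ms.
Propagation delays (d/s per hop): 23.3333, 0.00205, 28.65, 28.55 ms; sum = 80.5354 ms.
End-to-end = 80.6 ms.

80.6 ms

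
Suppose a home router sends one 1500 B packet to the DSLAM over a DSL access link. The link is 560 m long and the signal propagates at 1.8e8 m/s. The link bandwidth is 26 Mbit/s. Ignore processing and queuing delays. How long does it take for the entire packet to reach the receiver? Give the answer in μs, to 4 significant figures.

L = 1500 × 8 = 12000 bits.
Transmission delay = L/R = 12000 / 26000000 = 461.538 μs.
Propagation delay = d/s = 560 m / 180000000 m/s = 3.11111 μs.
Total = 464.6 μs.

464.6 μs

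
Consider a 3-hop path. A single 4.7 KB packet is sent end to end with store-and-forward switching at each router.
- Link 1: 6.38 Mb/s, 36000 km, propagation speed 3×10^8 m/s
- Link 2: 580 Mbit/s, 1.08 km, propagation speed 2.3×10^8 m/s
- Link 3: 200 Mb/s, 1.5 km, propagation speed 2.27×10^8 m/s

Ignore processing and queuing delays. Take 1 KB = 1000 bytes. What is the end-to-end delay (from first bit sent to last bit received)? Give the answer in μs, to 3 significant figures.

126000 μs

L = 37600 bits.
Transmission delays (L/R per hop): 5893.42, 64.8276, 188 μs; sum = 6146.24 μs.
Propagation delays (d/s per hop): 120000, 4.69565, 6.60793 μs; sum = 120011 μs.
End-to-end = 126000 μs.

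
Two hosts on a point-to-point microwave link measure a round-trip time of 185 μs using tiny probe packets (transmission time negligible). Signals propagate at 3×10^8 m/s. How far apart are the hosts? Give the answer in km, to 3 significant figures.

One-way propagation = RTT/2 = 92.5 μs.
d = s × t = 300000000 × 9.25e-05 = 27.8 km.

27.8 km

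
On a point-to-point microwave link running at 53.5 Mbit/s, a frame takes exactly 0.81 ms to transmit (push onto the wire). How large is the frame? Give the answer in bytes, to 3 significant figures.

L = R × t_tx = 53500000 b/s × 0.00081 s = 43335 bits.
In bytes: 43335 / 8 = 5420 bytes.

5420 bytes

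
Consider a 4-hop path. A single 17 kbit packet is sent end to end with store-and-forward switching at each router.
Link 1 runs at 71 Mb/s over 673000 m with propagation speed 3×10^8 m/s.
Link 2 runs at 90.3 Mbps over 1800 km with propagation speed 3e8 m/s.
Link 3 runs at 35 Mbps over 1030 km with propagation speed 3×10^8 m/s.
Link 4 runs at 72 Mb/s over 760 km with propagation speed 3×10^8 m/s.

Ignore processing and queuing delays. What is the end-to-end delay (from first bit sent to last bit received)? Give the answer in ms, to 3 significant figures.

15.4 ms

L = 17000 bits.
Transmission delays (L/R per hop): 0.239437, 0.188261, 0.485714, 0.236111 ms; sum = 1.14952 ms.
Propagation delays (d/s per hop): 2.24333, 6, 3.43333, 2.53333 ms; sum = 14.21 ms.
End-to-end = 15.4 ms.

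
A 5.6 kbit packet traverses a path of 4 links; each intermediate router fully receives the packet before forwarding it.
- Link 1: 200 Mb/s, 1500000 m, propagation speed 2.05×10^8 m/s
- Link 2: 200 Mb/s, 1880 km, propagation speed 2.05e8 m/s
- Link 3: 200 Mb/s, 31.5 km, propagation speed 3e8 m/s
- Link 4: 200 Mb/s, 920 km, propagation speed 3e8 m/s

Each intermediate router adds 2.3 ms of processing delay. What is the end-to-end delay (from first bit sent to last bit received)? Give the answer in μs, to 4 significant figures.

L = 5600 bits.
Transmission delay per hop = L/R = 5600/200000000 = 28 μs; 4 hops → 112 μs.
Propagation delays (d/s per hop): 7317.07, 9170.73, 105, 3066.67 μs; sum = 19659.5 μs.
Processing at 3 router(s): 3 × 2.3 ms = 6900 μs.
End-to-end = 26670 μs.

26670 μs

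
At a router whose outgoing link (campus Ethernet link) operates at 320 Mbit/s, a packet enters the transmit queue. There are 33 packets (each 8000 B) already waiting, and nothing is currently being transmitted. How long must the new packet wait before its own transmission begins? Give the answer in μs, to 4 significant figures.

6600 μs

Each queued packet: L/R = 64000/320000000 = 200 μs.
33 queued → 6600 μs.
Queuing delay = 6600 μs.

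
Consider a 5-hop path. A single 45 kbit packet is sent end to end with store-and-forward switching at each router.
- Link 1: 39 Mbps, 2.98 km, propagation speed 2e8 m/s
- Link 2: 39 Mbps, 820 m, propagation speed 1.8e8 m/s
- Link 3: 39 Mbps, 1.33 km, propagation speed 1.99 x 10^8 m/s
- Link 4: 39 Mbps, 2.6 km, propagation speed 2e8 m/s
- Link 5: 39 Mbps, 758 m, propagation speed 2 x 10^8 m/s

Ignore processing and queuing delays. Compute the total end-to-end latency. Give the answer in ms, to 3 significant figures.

5.81 ms

L = 45000 bits.
Transmission delay per hop = L/R = 45000/39000000 = 1.15385 ms; 5 hops → 5.76923 ms.
Propagation delays (d/s per hop): 0.0149, 0.00455556, 0.00668342, 0.013, 0.00379 ms; sum = 0.042929 ms.
End-to-end = 5.81 ms.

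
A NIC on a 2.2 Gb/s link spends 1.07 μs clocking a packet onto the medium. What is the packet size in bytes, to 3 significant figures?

294 bytes

L = R × t_tx = 2200000000 b/s × 1.07e-06 s = 2354 bits.
In bytes: 2354 / 8 = 294 bytes.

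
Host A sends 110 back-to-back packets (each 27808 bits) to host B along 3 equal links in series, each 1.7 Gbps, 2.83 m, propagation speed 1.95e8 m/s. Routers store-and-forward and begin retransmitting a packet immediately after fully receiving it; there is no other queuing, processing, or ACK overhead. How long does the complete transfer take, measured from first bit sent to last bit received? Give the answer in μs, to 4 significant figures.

1832 μs

Per-hop transmission t_tx = L/R = 27808/1700000000 = 16.3576 μs.
Per-hop propagation t_prop = 2.83/195000000 = 0.0145128 μs.
Pipeline fill: first packet needs 3·t_tx to clear all hops; remaining 109 packets each add one t_tx.
Total = (3+110-1)·t_tx + 3·t_prop = 112·16.3576 + 3·0.0145128 = 1832 μs.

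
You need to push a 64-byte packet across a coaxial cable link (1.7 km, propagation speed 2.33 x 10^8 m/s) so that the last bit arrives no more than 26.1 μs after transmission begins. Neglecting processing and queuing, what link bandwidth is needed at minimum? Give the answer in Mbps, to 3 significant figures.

27.2 Mbps

L = 512 bits.
Propagation delay = 1700 / 233000000 = 7.29614 μs.
Transmission budget = 26.1 − 7.29614 = 18.8039 μs.
R ≥ L / t_tx = 512 bits / 1.88039e-05 s = 27.2 Mbps.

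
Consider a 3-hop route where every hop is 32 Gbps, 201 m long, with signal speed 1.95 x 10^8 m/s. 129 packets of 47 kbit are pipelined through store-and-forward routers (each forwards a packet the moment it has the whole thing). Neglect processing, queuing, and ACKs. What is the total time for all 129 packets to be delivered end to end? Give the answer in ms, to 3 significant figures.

0.195 ms

Per-hop transmission t_tx = L/R = 47000/32000000000 = 0.00146875 ms.
Per-hop propagation t_prop = 201/195000000 = 0.00103077 ms.
Pipeline fill: first packet needs 3·t_tx to clear all hops; remaining 128 packets each add one t_tx.
Total = (3+129-1)·t_tx + 3·t_prop = 131·0.00146875 + 3·0.00103077 = 0.195 ms.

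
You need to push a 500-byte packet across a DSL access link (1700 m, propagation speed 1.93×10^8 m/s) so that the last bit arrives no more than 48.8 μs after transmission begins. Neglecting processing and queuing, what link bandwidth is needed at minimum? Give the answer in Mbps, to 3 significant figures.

100 Mbps

L = 4000 bits.
Propagation delay = 1700 / 193000000 = 8.80829 μs.
Transmission budget = 48.8 − 8.80829 = 39.9917 μs.
R ≥ L / t_tx = 4000 bits / 3.99917e-05 s = 100 Mbps.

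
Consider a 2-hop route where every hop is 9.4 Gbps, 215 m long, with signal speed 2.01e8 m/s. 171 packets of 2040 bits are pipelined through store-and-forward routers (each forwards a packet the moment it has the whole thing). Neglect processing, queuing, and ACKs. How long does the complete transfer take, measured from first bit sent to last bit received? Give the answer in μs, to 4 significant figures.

Per-hop transmission t_tx = L/R = 2040/9400000000 = 0.217021 μs.
Per-hop propagation t_prop = 215/2.01e+08 = 1.06965 μs.
Pipeline fill: first packet needs 2·t_tx to clear all hops; remaining 170 packets each add one t_tx.
Total = (2+171-1)·t_tx + 2·t_prop = 172·0.217021 + 2·1.06965 = 39.47 μs.

39.47 μs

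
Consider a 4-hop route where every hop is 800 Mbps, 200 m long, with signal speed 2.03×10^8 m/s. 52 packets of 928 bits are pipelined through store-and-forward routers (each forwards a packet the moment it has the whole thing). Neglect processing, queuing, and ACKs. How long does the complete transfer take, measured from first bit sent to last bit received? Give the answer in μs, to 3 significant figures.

67.7 μs

Per-hop transmission t_tx = L/R = 928/800000000 = 1.16 μs.
Per-hop propagation t_prop = 200/2.03e+08 = 0.985222 μs.
Pipeline fill: first packet needs 4·t_tx to clear all hops; remaining 51 packets each add one t_tx.
Total = (4+52-1)·t_tx + 4·t_prop = 55·1.16 + 4·0.985222 = 67.7 μs.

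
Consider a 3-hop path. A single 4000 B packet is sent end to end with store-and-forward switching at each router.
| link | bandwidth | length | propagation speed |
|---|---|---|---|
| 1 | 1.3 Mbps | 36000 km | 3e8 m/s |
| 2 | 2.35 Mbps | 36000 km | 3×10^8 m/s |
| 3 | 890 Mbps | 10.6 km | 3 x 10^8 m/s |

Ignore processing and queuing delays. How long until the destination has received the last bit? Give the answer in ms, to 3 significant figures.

278 ms

L = 4000 × 8 = 32000 bits.
Transmission delays (L/R per hop): 24.6154, 13.617, 0.0359551 ms; sum = 38.2684 ms.
Propagation delays (d/s per hop): 120, 120, 0.0353333 ms; sum = 240.035 ms.
End-to-end = 278 ms.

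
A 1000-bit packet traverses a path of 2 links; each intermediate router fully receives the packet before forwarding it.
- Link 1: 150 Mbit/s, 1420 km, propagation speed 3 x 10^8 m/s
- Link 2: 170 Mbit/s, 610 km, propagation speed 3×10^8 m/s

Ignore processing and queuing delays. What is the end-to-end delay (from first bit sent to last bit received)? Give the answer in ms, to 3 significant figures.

6.78 ms

Transmission delays (L/R per hop): 0.00666667, 0.00588235 ms; sum = 0.012549 ms.
Propagation delays (d/s per hop): 4.73333, 2.03333 ms; sum = 6.76667 ms.
End-to-end = 6.78 ms.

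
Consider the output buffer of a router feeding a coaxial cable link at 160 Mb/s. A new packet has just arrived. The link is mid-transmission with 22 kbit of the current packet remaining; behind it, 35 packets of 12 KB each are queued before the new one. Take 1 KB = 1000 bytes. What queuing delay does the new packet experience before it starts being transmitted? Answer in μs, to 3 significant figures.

Each queued packet: L/R = 96000/160000000 = 600 μs.
35 queued → 21000 μs.
Plus remaining 22000 bits of current packet: 137.5 μs.
Queuing delay = 21100 μs.

21100 μs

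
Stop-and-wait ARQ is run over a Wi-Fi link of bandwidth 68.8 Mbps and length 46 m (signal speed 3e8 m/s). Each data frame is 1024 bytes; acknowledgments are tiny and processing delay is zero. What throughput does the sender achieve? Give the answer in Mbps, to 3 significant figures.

t_tx = L/R = 8192/68800000 = 0.00011907 s.
t_prop = 46/300000000 = 1.53333e-07 s; RTT = 3.06667e-07 s.
Cycle = t_tx + RTT = 0.000119376 s.
Throughput = L / cycle = 8192 / 0.000119376 = 68.6 Mbps.

68.6 Mbps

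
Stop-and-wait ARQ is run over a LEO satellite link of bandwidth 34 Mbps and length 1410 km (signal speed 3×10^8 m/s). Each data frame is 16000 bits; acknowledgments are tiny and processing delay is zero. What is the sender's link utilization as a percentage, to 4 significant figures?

4.768 %

t_tx = L/R = 16000/34000000 = 0.000470588 s.
t_prop = 1410000/300000000 = 0.0047 s; RTT = 0.0094 s.
Cycle = t_tx + RTT = 0.00987059 s.
Utilization = t_tx / cycle = 0.000470588/0.00987059 = 4.768 %.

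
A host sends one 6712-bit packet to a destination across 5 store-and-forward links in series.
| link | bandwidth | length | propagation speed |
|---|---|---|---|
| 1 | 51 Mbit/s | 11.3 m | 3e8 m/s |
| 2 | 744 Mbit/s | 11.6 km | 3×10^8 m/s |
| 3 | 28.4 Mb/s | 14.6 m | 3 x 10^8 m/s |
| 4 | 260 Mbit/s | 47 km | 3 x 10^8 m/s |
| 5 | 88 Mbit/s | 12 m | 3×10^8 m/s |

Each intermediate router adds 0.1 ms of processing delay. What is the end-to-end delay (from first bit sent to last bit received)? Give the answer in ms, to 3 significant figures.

1.07 ms

Transmission delays (L/R per hop): 0.131608, 0.00902151, 0.236338, 0.0258154, 0.0762727 ms; sum = 0.479055 ms.
Propagation delays (d/s per hop): 3.76667e-05, 0.0386667, 4.86667e-05, 0.156667, 4e-05 ms; sum = 0.19546 ms.
Processing at 4 router(s): 4 × 0.1 ms = 0.4 ms.
End-to-end = 1.07 ms.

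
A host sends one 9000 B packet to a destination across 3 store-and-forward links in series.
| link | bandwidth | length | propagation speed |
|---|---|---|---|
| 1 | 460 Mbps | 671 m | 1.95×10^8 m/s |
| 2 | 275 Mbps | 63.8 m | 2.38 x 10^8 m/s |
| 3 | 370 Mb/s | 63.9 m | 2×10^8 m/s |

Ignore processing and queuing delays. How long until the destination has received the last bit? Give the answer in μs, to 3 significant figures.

L = 9000 × 8 = 72000 bits.
Transmission delays (L/R per hop): 156.522, 261.818, 194.595 μs; sum = 612.935 μs.
Propagation delays (d/s per hop): 3.44103, 0.268067, 0.3195 μs; sum = 4.02859 μs.
End-to-end = 617 μs.

617 μs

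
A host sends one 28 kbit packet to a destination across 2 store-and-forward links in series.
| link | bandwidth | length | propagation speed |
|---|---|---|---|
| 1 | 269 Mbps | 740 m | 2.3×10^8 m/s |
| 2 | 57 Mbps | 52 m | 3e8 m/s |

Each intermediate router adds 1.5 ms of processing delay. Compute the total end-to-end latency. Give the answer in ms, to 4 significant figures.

L = 28000 bits.
Transmission delays (L/R per hop): 0.104089, 0.491228 ms; sum = 0.595317 ms.
Propagation delays (d/s per hop): 0.00321739, 0.000173333 ms; sum = 0.00339072 ms.
Processing at 1 router(s): 1 × 1.5 ms = 1.5 ms.
End-to-end = 2.099 ms.

2.099 ms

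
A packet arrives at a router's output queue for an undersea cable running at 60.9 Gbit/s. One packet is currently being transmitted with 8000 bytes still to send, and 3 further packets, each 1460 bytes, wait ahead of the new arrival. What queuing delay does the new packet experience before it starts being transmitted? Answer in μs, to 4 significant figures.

Each queued packet: L/R = 11680/60900000000 = 0.19179 μs.
3 queued → 0.575369 μs.
Plus remaining 64000 bits of current packet: 1.0509 μs.
Queuing delay = 1.626 μs.

1.626 μs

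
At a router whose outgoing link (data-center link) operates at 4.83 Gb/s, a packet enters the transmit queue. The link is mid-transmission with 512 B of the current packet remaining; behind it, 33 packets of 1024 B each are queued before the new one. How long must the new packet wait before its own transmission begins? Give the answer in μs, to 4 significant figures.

56.82 μs

Each queued packet: L/R = 8192/4830000000 = 1.69607 μs.
33 queued → 55.9702 μs.
Plus remaining 4096 bits of current packet: 0.848033 μs.
Queuing delay = 56.82 μs.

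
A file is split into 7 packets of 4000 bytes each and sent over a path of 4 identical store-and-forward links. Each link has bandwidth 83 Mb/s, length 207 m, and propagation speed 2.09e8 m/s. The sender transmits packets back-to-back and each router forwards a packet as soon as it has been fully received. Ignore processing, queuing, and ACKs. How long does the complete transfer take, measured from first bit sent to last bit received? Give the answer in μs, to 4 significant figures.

Per-hop transmission t_tx = L/R = 32000/83000000 = 385.542 μs.
Per-hop propagation t_prop = 207/209000000 = 0.990431 μs.
Pipeline fill: first packet needs 4·t_tx to clear all hops; remaining 6 packets each add one t_tx.
Total = (4+7-1)·t_tx + 4·t_prop = 10·385.542 + 4·0.990431 = 3859 μs.

3859 μs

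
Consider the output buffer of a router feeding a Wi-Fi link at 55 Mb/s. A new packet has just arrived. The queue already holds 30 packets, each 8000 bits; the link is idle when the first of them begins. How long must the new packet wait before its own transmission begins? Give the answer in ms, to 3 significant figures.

Each queued packet: L/R = 8000/55000000 = 0.145455 ms.
30 queued → 4.36364 ms.
Queuing delay = 4.36 ms.

4.36 ms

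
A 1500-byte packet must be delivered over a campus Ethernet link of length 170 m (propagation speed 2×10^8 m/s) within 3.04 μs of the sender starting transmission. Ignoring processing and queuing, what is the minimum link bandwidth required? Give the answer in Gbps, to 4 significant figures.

5.479 Gbps

L = 12000 bits.
Propagation delay = 170 / 200000000 = 0.85 μs.
Transmission budget = 3.04 − 0.85 = 2.19 μs.
R ≥ L / t_tx = 12000 bits / 2.19e-06 s = 5.479 Gbps.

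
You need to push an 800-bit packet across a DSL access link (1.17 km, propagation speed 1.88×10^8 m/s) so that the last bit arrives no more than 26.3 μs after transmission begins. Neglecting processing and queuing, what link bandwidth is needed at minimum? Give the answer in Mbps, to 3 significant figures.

39.8 Mbps

Propagation delay = 1170 / 188000000 = 6.2234 μs.
Transmission budget = 26.3 − 6.2234 = 20.0766 μs.
R ≥ L / t_tx = 800 bits / 2.00766e-05 s = 39.8 Mbps.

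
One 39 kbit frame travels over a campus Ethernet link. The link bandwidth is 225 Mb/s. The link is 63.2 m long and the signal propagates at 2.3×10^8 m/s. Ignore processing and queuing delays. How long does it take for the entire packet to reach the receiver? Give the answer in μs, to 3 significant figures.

174 μs

L = 39000 bits.
Transmission delay = L/R = 39000 / 225000000 = 173.333 μs.
Propagation delay = d/s = 63.2 m / 2.3e+08 m/s = 0.274783 μs.
Total = 174 μs.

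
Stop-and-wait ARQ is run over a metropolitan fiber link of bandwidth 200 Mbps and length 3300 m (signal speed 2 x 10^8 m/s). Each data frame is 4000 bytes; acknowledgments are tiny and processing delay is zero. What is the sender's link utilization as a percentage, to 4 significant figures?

82.90 %

t_tx = L/R = 32000/200000000 = 0.00016 s.
t_prop = 3300/200000000 = 1.65e-05 s; RTT = 3.3e-05 s.
Cycle = t_tx + RTT = 0.000193 s.
Utilization = t_tx / cycle = 0.00016/0.000193 = 82.90 %.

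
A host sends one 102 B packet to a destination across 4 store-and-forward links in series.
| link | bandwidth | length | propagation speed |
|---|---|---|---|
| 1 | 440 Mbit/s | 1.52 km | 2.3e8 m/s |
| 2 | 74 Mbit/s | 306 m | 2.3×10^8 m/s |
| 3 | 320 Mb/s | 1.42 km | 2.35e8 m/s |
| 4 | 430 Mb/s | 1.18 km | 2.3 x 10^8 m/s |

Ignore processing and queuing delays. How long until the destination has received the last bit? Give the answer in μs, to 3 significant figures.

36.4 μs

L = 102 × 8 = 816 bits.
Transmission delays (L/R per hop): 1.85455, 11.027, 2.55, 1.89767 μs; sum = 17.3292 μs.
Propagation delays (d/s per hop): 6.6087, 1.33043, 6.04255, 5.13043 μs; sum = 19.1121 μs.
End-to-end = 36.4 μs.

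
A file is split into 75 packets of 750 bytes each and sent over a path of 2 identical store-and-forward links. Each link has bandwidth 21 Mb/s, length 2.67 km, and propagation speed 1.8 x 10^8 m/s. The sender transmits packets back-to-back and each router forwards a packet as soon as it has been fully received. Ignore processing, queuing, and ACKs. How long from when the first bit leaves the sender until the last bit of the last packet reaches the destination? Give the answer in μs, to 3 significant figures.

Per-hop transmission t_tx = L/R = 6000/21000000 = 285.714 μs.
Per-hop propagation t_prop = 2670/180000000 = 14.8333 μs.
Pipeline fill: first packet needs 2·t_tx to clear all hops; remaining 74 packets each add one t_tx.
Total = (2+75-1)·t_tx + 2·t_prop = 76·285.714 + 2·14.8333 = 21700 μs.

21700 μs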